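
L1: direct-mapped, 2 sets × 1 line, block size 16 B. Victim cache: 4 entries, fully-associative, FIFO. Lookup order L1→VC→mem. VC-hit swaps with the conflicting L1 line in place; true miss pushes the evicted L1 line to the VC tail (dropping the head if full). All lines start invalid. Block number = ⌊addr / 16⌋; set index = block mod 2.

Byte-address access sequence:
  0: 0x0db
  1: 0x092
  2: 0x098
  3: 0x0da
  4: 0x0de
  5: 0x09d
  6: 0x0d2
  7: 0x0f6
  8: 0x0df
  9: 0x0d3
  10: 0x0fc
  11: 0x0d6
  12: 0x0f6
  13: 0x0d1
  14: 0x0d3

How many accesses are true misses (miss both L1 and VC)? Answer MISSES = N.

  [0] addr=0xdb blk=13 s=1: MISS | VC []
  [1] addr=0x92 blk=9 s=1: MISS | VC [13]
  [2] addr=0x98 blk=9 s=1: L1-HIT | VC [13]
  [3] addr=0xda blk=13 s=1: VC-HIT | VC [9]
  [4] addr=0xde blk=13 s=1: L1-HIT | VC [9]
  [5] addr=0x9d blk=9 s=1: VC-HIT | VC [13]
  [6] addr=0xd2 blk=13 s=1: VC-HIT | VC [9]
  [7] addr=0xf6 blk=15 s=1: MISS | VC [9, 13]
  [8] addr=0xdf blk=13 s=1: VC-HIT | VC [9, 15]
  [9] addr=0xd3 blk=13 s=1: L1-HIT | VC [9, 15]
  [10] addr=0xfc blk=15 s=1: VC-HIT | VC [9, 13]
  [11] addr=0xd6 blk=13 s=1: VC-HIT | VC [9, 15]
  [12] addr=0xf6 blk=15 s=1: VC-HIT | VC [9, 13]
  [13] addr=0xd1 blk=13 s=1: VC-HIT | VC [9, 15]
  [14] addr=0xd3 blk=13 s=1: L1-HIT | VC [9, 15]

MISSES = 3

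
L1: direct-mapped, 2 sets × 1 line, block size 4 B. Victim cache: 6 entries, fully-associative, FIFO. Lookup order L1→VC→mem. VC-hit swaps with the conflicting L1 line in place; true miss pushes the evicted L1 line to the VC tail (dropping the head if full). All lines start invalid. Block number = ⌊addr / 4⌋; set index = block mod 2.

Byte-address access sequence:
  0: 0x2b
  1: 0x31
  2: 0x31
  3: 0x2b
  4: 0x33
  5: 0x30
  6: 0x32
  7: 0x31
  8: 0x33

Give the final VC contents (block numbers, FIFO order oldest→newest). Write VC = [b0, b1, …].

  [0] addr=0x2b blk=10 s=0: MISS | VC []
  [1] addr=0x31 blk=12 s=0: MISS | VC [10]
  [2] addr=0x31 blk=12 s=0: L1-HIT | VC [10]
  [3] addr=0x2b blk=10 s=0: VC-HIT | VC [12]
  [4] addr=0x33 blk=12 s=0: VC-HIT | VC [10]
  [5] addr=0x30 blk=12 s=0: L1-HIT | VC [10]
  [6] addr=0x32 blk=12 s=0: L1-HIT | VC [10]
  [7] addr=0x31 blk=12 s=0: L1-HIT | VC [10]
  [8] addr=0x33 blk=12 s=0: L1-HIT | VC [10]

VC = [10]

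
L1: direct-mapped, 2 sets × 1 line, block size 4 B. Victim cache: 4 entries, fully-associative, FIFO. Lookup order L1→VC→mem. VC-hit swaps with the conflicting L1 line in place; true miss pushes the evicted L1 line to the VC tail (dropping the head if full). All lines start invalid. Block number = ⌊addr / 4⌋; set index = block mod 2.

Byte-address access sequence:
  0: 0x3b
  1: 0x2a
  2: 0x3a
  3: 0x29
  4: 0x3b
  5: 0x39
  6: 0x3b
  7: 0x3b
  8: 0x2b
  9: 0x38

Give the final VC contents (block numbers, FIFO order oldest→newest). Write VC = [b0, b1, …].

#0 0x3b→b14/s0 MISS; vc=[]
#1 0x2a→b10/s0 MISS; vc=[14]
#2 0x3a→b14/s0 VC-HIT; vc=[10]
#3 0x29→b10/s0 VC-HIT; vc=[14]
#4 0x3b→b14/s0 VC-HIT; vc=[10]
#5 0x39→b14/s0 L1-HIT; vc=[10]
#6 0x3b→b14/s0 L1-HIT; vc=[10]
#7 0x3b→b14/s0 L1-HIT; vc=[10]
#8 0x2b→b10/s0 VC-HIT; vc=[14]
#9 0x38→b14/s0 VC-HIT; vc=[10]

VC = [10]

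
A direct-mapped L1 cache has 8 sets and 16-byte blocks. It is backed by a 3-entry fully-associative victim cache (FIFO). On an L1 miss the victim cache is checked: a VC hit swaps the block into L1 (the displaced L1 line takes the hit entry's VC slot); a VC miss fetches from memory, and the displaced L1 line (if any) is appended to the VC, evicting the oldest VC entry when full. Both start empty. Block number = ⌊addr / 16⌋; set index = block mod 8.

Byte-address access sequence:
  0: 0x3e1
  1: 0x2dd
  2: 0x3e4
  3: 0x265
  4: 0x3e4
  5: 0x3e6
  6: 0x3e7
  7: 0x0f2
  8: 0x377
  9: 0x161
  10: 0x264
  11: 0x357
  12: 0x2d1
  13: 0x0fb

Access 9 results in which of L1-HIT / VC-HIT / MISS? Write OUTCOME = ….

OUTCOME = MISS

  [0] addr=0x3e1 blk=62 s=6: MISS | VC []
  [1] addr=0x2dd blk=45 s=5: MISS | VC []
  [2] addr=0x3e4 blk=62 s=6: L1-HIT | VC []
  [3] addr=0x265 blk=38 s=6: MISS | VC [62]
  [4] addr=0x3e4 blk=62 s=6: VC-HIT | VC [38]
  [5] addr=0x3e6 blk=62 s=6: L1-HIT | VC [38]
  [6] addr=0x3e7 blk=62 s=6: L1-HIT | VC [38]
  [7] addr=0xf2 blk=15 s=7: MISS | VC [38]
  [8] addr=0x377 blk=55 s=7: MISS | VC [38, 15]
  [9] addr=0x161 blk=22 s=6: MISS | VC [38, 15, 62]
  [10] addr=0x264 blk=38 s=6: VC-HIT | VC [22, 15, 62]
  [11] addr=0x357 blk=53 s=5: MISS | VC [15, 62, 45]
  [12] addr=0x2d1 blk=45 s=5: VC-HIT | VC [15, 62, 53]
  [13] addr=0xfb blk=15 s=7: VC-HIT | VC [55, 62, 53]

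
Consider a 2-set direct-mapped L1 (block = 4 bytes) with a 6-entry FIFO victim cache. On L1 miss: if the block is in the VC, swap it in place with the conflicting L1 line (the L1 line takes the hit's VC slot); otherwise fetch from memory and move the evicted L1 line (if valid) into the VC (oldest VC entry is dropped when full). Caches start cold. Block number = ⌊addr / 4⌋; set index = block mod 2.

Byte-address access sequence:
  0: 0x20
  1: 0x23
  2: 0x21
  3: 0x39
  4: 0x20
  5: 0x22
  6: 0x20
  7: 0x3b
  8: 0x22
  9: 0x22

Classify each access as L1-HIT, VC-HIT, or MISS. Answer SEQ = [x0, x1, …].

0: 0x20 (blk 8, set 0) → MISS  vc=[]
1: 0x23 (blk 8, set 0) → L1-HIT  vc=[]
2: 0x21 (blk 8, set 0) → L1-HIT  vc=[]
3: 0x39 (blk 14, set 0) → MISS  vc=[8]
4: 0x20 (blk 8, set 0) → VC-HIT  vc=[14]
5: 0x22 (blk 8, set 0) → L1-HIT  vc=[14]
6: 0x20 (blk 8, set 0) → L1-HIT  vc=[14]
7: 0x3b (blk 14, set 0) → VC-HIT  vc=[8]
8: 0x22 (blk 8, set 0) → VC-HIT  vc=[14]
9: 0x22 (blk 8, set 0) → L1-HIT  vc=[14]

SEQ = [MISS, L1-HIT, L1-HIT, MISS, VC-HIT, L1-HIT, L1-HIT, VC-HIT, VC-HIT, L1-HIT]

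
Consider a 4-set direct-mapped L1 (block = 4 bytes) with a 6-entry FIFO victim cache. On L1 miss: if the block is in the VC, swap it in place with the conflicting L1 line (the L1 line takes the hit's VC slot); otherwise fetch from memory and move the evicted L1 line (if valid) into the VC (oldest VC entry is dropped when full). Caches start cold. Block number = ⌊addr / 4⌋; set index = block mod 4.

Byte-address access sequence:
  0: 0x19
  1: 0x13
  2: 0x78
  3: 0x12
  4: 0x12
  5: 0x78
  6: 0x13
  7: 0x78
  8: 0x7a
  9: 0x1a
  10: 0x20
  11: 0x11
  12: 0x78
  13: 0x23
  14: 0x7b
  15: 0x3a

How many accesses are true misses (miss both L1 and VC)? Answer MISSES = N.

MISSES = 5

  [0] addr=0x19 blk=6 s=2: MISS | VC []
  [1] addr=0x13 blk=4 s=0: MISS | VC []
  [2] addr=0x78 blk=30 s=2: MISS | VC [6]
  [3] addr=0x12 blk=4 s=0: L1-HIT | VC [6]
  [4] addr=0x12 blk=4 s=0: L1-HIT | VC [6]
  [5] addr=0x78 blk=30 s=2: L1-HIT | VC [6]
  [6] addr=0x13 blk=4 s=0: L1-HIT | VC [6]
  [7] addr=0x78 blk=30 s=2: L1-HIT | VC [6]
  [8] addr=0x7a blk=30 s=2: L1-HIT | VC [6]
  [9] addr=0x1a blk=6 s=2: VC-HIT | VC [30]
  [10] addr=0x20 blk=8 s=0: MISS | VC [30, 4]
  [11] addr=0x11 blk=4 s=0: VC-HIT | VC [30, 8]
  [12] addr=0x78 blk=30 s=2: VC-HIT | VC [6, 8]
  [13] addr=0x23 blk=8 s=0: VC-HIT | VC [6, 4]
  [14] addr=0x7b blk=30 s=2: L1-HIT | VC [6, 4]
  [15] addr=0x3a blk=14 s=2: MISS | VC [6, 4, 30]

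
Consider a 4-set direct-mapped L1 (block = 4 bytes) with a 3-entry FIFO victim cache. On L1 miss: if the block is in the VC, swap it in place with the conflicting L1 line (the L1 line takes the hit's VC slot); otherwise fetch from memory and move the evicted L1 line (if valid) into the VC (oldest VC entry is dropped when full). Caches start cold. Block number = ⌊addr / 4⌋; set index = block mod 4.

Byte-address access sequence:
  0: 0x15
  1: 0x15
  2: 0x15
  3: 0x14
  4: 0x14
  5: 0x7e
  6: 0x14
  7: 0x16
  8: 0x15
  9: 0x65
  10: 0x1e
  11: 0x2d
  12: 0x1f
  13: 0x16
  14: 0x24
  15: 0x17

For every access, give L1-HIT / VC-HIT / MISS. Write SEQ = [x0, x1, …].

0: 0x15 (blk 5, set 1) → MISS  vc=[]
1: 0x15 (blk 5, set 1) → L1-HIT  vc=[]
2: 0x15 (blk 5, set 1) → L1-HIT  vc=[]
3: 0x14 (blk 5, set 1) → L1-HIT  vc=[]
4: 0x14 (blk 5, set 1) → L1-HIT  vc=[]
5: 0x7e (blk 31, set 3) → MISS  vc=[]
6: 0x14 (blk 5, set 1) → L1-HIT  vc=[]
7: 0x16 (blk 5, set 1) → L1-HIT  vc=[]
8: 0x15 (blk 5, set 1) → L1-HIT  vc=[]
9: 0x65 (blk 25, set 1) → MISS  vc=[5]
10: 0x1e (blk 7, set 3) → MISS  vc=[5, 31]
11: 0x2d (blk 11, set 3) → MISS  vc=[5, 31, 7]
12: 0x1f (blk 7, set 3) → VC-HIT  vc=[5, 31, 11]
13: 0x16 (blk 5, set 1) → VC-HIT  vc=[25, 31, 11]
14: 0x24 (blk 9, set 1) → MISS  vc=[31, 11, 5]
15: 0x17 (blk 5, set 1) → VC-HIT  vc=[31, 11, 9]

SEQ = [MISS, L1-HIT, L1-HIT, L1-HIT, L1-HIT, MISS, L1-HIT, L1-HIT, L1-HIT, MISS, MISS, MISS, VC-HIT, VC-HIT, MISS, VC-HIT]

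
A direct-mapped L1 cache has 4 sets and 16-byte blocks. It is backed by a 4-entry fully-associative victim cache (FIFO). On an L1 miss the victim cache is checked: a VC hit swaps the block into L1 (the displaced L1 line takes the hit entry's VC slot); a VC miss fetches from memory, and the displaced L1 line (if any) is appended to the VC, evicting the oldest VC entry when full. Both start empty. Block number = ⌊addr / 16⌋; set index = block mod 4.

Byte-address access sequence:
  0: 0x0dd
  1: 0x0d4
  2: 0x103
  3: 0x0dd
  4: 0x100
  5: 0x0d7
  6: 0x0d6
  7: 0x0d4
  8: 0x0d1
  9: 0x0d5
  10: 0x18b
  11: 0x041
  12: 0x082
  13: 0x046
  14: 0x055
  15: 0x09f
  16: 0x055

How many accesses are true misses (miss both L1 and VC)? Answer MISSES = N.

  [0] addr=0xdd blk=13 s=1: MISS | VC []
  [1] addr=0xd4 blk=13 s=1: L1-HIT | VC []
  [2] addr=0x103 blk=16 s=0: MISS | VC []
  [3] addr=0xdd blk=13 s=1: L1-HIT | VC []
  [4] addr=0x100 blk=16 s=0: L1-HIT | VC []
  [5] addr=0xd7 blk=13 s=1: L1-HIT | VC []
  [6] addr=0xd6 blk=13 s=1: L1-HIT | VC []
  [7] addr=0xd4 blk=13 s=1: L1-HIT | VC []
  [8] addr=0xd1 blk=13 s=1: L1-HIT | VC []
  [9] addr=0xd5 blk=13 s=1: L1-HIT | VC []
  [10] addr=0x18b blk=24 s=0: MISS | VC [16]
  [11] addr=0x41 blk=4 s=0: MISS | VC [16, 24]
  [12] addr=0x82 blk=8 s=0: MISS | VC [16, 24, 4]
  [13] addr=0x46 blk=4 s=0: VC-HIT | VC [16, 24, 8]
  [14] addr=0x55 blk=5 s=1: MISS | VC [16, 24, 8, 13]
  [15] addr=0x9f blk=9 s=1: MISS | VC [24, 8, 13, 5]
  [16] addr=0x55 blk=5 s=1: VC-HIT | VC [24, 8, 13, 9]

MISSES = 7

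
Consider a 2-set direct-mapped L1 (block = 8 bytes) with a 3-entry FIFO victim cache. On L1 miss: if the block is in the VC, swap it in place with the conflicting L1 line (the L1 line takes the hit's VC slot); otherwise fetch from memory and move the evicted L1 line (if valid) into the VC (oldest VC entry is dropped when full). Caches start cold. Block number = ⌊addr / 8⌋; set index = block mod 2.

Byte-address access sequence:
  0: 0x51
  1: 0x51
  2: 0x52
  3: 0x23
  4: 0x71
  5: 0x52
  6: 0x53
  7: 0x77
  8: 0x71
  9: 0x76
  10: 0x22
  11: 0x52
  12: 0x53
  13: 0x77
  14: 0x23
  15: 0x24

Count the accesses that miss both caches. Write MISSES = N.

0: 0x51 (blk 10, set 0) → MISS  vc=[]
1: 0x51 (blk 10, set 0) → L1-HIT  vc=[]
2: 0x52 (blk 10, set 0) → L1-HIT  vc=[]
3: 0x23 (blk 4, set 0) → MISS  vc=[10]
4: 0x71 (blk 14, set 0) → MISS  vc=[10, 4]
5: 0x52 (blk 10, set 0) → VC-HIT  vc=[14, 4]
6: 0x53 (blk 10, set 0) → L1-HIT  vc=[14, 4]
7: 0x77 (blk 14, set 0) → VC-HIT  vc=[10, 4]
8: 0x71 (blk 14, set 0) → L1-HIT  vc=[10, 4]
9: 0x76 (blk 14, set 0) → L1-HIT  vc=[10, 4]
10: 0x22 (blk 4, set 0) → VC-HIT  vc=[10, 14]
11: 0x52 (blk 10, set 0) → VC-HIT  vc=[4, 14]
12: 0x53 (blk 10, set 0) → L1-HIT  vc=[4, 14]
13: 0x77 (blk 14, set 0) → VC-HIT  vc=[4, 10]
14: 0x23 (blk 4, set 0) → VC-HIT  vc=[14, 10]
15: 0x24 (blk 4, set 0) → L1-HIT  vc=[14, 10]

MISSES = 3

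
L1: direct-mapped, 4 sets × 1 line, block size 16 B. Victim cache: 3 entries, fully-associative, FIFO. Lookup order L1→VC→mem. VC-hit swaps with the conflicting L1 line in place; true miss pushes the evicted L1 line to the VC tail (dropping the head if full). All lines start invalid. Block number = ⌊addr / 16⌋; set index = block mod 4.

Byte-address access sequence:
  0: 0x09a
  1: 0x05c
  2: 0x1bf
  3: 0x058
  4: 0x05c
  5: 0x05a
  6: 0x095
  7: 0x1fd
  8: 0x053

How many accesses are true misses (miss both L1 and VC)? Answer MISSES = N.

  [0] addr=0x9a blk=9 s=1: MISS | VC []
  [1] addr=0x5c blk=5 s=1: MISS | VC [9]
  [2] addr=0x1bf blk=27 s=3: MISS | VC [9]
  [3] addr=0x58 blk=5 s=1: L1-HIT | VC [9]
  [4] addr=0x5c blk=5 s=1: L1-HIT | VC [9]
  [5] addr=0x5a blk=5 s=1: L1-HIT | VC [9]
  [6] addr=0x95 blk=9 s=1: VC-HIT | VC [5]
  [7] addr=0x1fd blk=31 s=3: MISS | VC [5, 27]
  [8] addr=0x53 blk=5 s=1: VC-HIT | VC [9, 27]

MISSES = 4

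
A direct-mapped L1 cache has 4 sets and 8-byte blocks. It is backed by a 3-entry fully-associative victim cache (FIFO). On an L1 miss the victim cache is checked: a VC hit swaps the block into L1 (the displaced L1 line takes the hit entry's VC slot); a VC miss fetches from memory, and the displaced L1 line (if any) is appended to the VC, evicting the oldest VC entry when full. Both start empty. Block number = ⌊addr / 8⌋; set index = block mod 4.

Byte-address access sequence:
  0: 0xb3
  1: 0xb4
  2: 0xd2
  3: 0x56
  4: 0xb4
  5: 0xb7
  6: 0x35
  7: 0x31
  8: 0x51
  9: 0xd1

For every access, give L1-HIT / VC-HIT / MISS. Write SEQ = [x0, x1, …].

SEQ = [MISS, L1-HIT, MISS, MISS, VC-HIT, L1-HIT, MISS, L1-HIT, VC-HIT, VC-HIT]

  [0] addr=0xb3 blk=22 s=2: MISS | VC []
  [1] addr=0xb4 blk=22 s=2: L1-HIT | VC []
  [2] addr=0xd2 blk=26 s=2: MISS | VC [22]
  [3] addr=0x56 blk=10 s=2: MISS | VC [22, 26]
  [4] addr=0xb4 blk=22 s=2: VC-HIT | VC [10, 26]
  [5] addr=0xb7 blk=22 s=2: L1-HIT | VC [10, 26]
  [6] addr=0x35 blk=6 s=2: MISS | VC [10, 26, 22]
  [7] addr=0x31 blk=6 s=2: L1-HIT | VC [10, 26, 22]
  [8] addr=0x51 blk=10 s=2: VC-HIT | VC [6, 26, 22]
  [9] addr=0xd1 blk=26 s=2: VC-HIT | VC [6, 10, 22]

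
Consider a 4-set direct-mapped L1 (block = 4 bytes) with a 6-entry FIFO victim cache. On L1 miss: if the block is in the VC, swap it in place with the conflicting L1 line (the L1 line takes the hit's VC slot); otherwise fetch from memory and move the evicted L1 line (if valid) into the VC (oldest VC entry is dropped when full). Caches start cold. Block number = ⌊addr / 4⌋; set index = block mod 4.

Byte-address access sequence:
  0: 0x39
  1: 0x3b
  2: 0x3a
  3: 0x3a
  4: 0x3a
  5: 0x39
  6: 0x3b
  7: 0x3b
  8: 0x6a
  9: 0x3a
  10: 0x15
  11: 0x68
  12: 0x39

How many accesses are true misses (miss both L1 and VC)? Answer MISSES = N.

#0 0x39→b14/s2 MISS; vc=[]
#1 0x3b→b14/s2 L1-HIT; vc=[]
#2 0x3a→b14/s2 L1-HIT; vc=[]
#3 0x3a→b14/s2 L1-HIT; vc=[]
#4 0x3a→b14/s2 L1-HIT; vc=[]
#5 0x39→b14/s2 L1-HIT; vc=[]
#6 0x3b→b14/s2 L1-HIT; vc=[]
#7 0x3b→b14/s2 L1-HIT; vc=[]
#8 0x6a→b26/s2 MISS; vc=[14]
#9 0x3a→b14/s2 VC-HIT; vc=[26]
#10 0x15→b5/s1 MISS; vc=[26]
#11 0x68→b26/s2 VC-HIT; vc=[14]
#12 0x39→b14/s2 VC-HIT; vc=[26]

MISSES = 3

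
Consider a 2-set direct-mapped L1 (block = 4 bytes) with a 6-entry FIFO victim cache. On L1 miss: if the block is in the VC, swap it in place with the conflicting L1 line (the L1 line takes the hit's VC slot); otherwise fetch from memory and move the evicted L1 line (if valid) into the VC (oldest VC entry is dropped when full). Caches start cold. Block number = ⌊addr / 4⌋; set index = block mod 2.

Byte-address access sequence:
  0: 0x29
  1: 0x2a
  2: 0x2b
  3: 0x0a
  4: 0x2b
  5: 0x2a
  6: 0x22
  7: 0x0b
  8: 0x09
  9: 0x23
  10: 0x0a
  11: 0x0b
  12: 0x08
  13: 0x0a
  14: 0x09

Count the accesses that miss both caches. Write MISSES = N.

  [0] addr=0x29 blk=10 s=0: MISS | VC []
  [1] addr=0x2a blk=10 s=0: L1-HIT | VC []
  [2] addr=0x2b blk=10 s=0: L1-HIT | VC []
  [3] addr=0xa blk=2 s=0: MISS | VC [10]
  [4] addr=0x2b blk=10 s=0: VC-HIT | VC [2]
  [5] addr=0x2a blk=10 s=0: L1-HIT | VC [2]
  [6] addr=0x22 blk=8 s=0: MISS | VC [2, 10]
  [7] addr=0xb blk=2 s=0: VC-HIT | VC [8, 10]
  [8] addr=0x9 blk=2 s=0: L1-HIT | VC [8, 10]
  [9] addr=0x23 blk=8 s=0: VC-HIT | VC [2, 10]
  [10] addr=0xa blk=2 s=0: VC-HIT | VC [8, 10]
  [11] addr=0xb blk=2 s=0: L1-HIT | VC [8, 10]
  [12] addr=0x8 blk=2 s=0: L1-HIT | VC [8, 10]
  [13] addr=0xa blk=2 s=0: L1-HIT | VC [8, 10]
  [14] addr=0x9 blk=2 s=0: L1-HIT | VC [8, 10]

MISSES = 3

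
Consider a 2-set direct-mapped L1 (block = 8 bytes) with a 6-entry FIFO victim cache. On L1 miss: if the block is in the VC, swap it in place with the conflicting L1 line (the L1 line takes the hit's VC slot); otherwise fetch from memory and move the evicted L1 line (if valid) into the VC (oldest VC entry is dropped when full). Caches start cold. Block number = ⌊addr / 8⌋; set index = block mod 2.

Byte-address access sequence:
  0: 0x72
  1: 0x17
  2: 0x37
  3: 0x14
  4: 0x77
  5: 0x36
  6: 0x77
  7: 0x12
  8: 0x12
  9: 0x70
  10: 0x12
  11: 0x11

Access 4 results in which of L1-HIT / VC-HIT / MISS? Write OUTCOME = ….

  [0] addr=0x72 blk=14 s=0: MISS | VC []
  [1] addr=0x17 blk=2 s=0: MISS | VC [14]
  [2] addr=0x37 blk=6 s=0: MISS | VC [14, 2]
  [3] addr=0x14 blk=2 s=0: VC-HIT | VC [14, 6]
  [4] addr=0x77 blk=14 s=0: VC-HIT | VC [2, 6]
  [5] addr=0x36 blk=6 s=0: VC-HIT | VC [2, 14]
  [6] addr=0x77 blk=14 s=0: VC-HIT | VC [2, 6]
  [7] addr=0x12 blk=2 s=0: VC-HIT | VC [14, 6]
  [8] addr=0x12 blk=2 s=0: L1-HIT | VC [14, 6]
  [9] addr=0x70 blk=14 s=0: VC-HIT | VC [2, 6]
  [10] addr=0x12 blk=2 s=0: VC-HIT | VC [14, 6]
  [11] addr=0x11 blk=2 s=0: L1-HIT | VC [14, 6]

OUTCOME = VC-HIT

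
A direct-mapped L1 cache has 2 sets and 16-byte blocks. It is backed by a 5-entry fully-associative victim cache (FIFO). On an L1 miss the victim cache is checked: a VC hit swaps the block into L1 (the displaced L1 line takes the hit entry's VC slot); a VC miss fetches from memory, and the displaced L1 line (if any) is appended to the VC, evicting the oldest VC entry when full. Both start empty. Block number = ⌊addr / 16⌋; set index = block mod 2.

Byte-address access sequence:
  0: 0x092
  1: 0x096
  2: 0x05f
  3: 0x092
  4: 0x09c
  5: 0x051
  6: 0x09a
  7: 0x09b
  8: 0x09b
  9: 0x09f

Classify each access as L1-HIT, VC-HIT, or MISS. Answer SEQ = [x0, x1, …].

SEQ = [MISS, L1-HIT, MISS, VC-HIT, L1-HIT, VC-HIT, VC-HIT, L1-HIT, L1-HIT, L1-HIT]

0: 0x92 (blk 9, set 1) → MISS  vc=[]
1: 0x96 (blk 9, set 1) → L1-HIT  vc=[]
2: 0x5f (blk 5, set 1) → MISS  vc=[9]
3: 0x92 (blk 9, set 1) → VC-HIT  vc=[5]
4: 0x9c (blk 9, set 1) → L1-HIT  vc=[5]
5: 0x51 (blk 5, set 1) → VC-HIT  vc=[9]
6: 0x9a (blk 9, set 1) → VC-HIT  vc=[5]
7: 0x9b (blk 9, set 1) → L1-HIT  vc=[5]
8: 0x9b (blk 9, set 1) → L1-HIT  vc=[5]
9: 0x9f (blk 9, set 1) → L1-HIT  vc=[5]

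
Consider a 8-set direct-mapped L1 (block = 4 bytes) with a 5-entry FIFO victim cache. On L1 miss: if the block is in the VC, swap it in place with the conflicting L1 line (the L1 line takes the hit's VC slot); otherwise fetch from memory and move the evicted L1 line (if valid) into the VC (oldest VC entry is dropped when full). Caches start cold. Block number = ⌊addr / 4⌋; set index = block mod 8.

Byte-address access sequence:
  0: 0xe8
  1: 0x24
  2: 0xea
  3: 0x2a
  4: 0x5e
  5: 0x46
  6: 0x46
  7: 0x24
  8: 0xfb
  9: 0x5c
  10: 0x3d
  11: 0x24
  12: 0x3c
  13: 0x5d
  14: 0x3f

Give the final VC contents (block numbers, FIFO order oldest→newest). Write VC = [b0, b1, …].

#0 0xe8→b58/s2 MISS; vc=[]
#1 0x24→b9/s1 MISS; vc=[]
#2 0xea→b58/s2 L1-HIT; vc=[]
#3 0x2a→b10/s2 MISS; vc=[58]
#4 0x5e→b23/s7 MISS; vc=[58]
#5 0x46→b17/s1 MISS; vc=[58,9]
#6 0x46→b17/s1 L1-HIT; vc=[58,9]
#7 0x24→b9/s1 VC-HIT; vc=[58,17]
#8 0xfb→b62/s6 MISS; vc=[58,17]
#9 0x5c→b23/s7 L1-HIT; vc=[58,17]
#10 0x3d→b15/s7 MISS; vc=[58,17,23]
#11 0x24→b9/s1 L1-HIT; vc=[58,17,23]
#12 0x3c→b15/s7 L1-HIT; vc=[58,17,23]
#13 0x5d→b23/s7 VC-HIT; vc=[58,17,15]
#14 0x3f→b15/s7 VC-HIT; vc=[58,17,23]

VC = [58, 17, 23]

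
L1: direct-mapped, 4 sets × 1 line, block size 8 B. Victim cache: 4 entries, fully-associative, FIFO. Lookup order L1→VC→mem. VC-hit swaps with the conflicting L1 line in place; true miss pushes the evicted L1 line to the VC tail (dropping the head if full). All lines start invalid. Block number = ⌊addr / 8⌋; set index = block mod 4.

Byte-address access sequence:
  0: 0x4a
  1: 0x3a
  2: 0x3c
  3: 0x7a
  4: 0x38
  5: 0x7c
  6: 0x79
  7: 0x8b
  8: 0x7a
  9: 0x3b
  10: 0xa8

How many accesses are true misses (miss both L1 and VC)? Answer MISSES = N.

MISSES = 5

  [0] addr=0x4a blk=9 s=1: MISS | VC []
  [1] addr=0x3a blk=7 s=3: MISS | VC []
  [2] addr=0x3c blk=7 s=3: L1-HIT | VC []
  [3] addr=0x7a blk=15 s=3: MISS | VC [7]
  [4] addr=0x38 blk=7 s=3: VC-HIT | VC [15]
  [5] addr=0x7c blk=15 s=3: VC-HIT | VC [7]
  [6] addr=0x79 blk=15 s=3: L1-HIT | VC [7]
  [7] addr=0x8b blk=17 s=1: MISS | VC [7, 9]
  [8] addr=0x7a blk=15 s=3: L1-HIT | VC [7, 9]
  [9] addr=0x3b blk=7 s=3: VC-HIT | VC [15, 9]
  [10] addr=0xa8 blk=21 s=1: MISS | VC [15, 9, 17]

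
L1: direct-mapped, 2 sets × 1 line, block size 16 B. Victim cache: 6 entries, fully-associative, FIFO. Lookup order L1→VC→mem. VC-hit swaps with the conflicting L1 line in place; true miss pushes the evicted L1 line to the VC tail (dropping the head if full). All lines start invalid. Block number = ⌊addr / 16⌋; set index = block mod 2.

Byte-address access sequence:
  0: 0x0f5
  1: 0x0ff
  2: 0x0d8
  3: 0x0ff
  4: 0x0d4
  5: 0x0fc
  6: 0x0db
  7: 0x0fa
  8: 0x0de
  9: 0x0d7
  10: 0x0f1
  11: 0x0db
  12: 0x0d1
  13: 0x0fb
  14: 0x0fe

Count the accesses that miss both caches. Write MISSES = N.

MISSES = 2

  [0] addr=0xf5 blk=15 s=1: MISS | VC []
  [1] addr=0xff blk=15 s=1: L1-HIT | VC []
  [2] addr=0xd8 blk=13 s=1: MISS | VC [15]
  [3] addr=0xff blk=15 s=1: VC-HIT | VC [13]
  [4] addr=0xd4 blk=13 s=1: VC-HIT | VC [15]
  [5] addr=0xfc blk=15 s=1: VC-HIT | VC [13]
  [6] addr=0xdb blk=13 s=1: VC-HIT | VC [15]
  [7] addr=0xfa blk=15 s=1: VC-HIT | VC [13]
  [8] addr=0xde blk=13 s=1: VC-HIT | VC [15]
  [9] addr=0xd7 blk=13 s=1: L1-HIT | VC [15]
  [10] addr=0xf1 blk=15 s=1: VC-HIT | VC [13]
  [11] addr=0xdb blk=13 s=1: VC-HIT | VC [15]
  [12] addr=0xd1 blk=13 s=1: L1-HIT | VC [15]
  [13] addr=0xfb blk=15 s=1: VC-HIT | VC [13]
  [14] addr=0xfe blk=15 s=1: L1-HIT | VC [13]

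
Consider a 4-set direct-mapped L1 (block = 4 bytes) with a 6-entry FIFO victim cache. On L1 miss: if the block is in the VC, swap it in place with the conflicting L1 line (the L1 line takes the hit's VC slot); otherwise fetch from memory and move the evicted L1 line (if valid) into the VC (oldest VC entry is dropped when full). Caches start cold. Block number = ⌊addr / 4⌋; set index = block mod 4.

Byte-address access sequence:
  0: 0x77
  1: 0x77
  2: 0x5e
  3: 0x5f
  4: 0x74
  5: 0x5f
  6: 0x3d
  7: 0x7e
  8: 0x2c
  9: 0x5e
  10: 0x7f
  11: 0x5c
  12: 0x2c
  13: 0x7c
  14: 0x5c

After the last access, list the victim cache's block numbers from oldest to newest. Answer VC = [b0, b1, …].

  [0] addr=0x77 blk=29 s=1: MISS | VC []
  [1] addr=0x77 blk=29 s=1: L1-HIT | VC []
  [2] addr=0x5e blk=23 s=3: MISS | VC []
  [3] addr=0x5f blk=23 s=3: L1-HIT | VC []
  [4] addr=0x74 blk=29 s=1: L1-HIT | VC []
  [5] addr=0x5f blk=23 s=3: L1-HIT | VC []
  [6] addr=0x3d blk=15 s=3: MISS | VC [23]
  [7] addr=0x7e blk=31 s=3: MISS | VC [23, 15]
  [8] addr=0x2c blk=11 s=3: MISS | VC [23, 15, 31]
  [9] addr=0x5e blk=23 s=3: VC-HIT | VC [11, 15, 31]
  [10] addr=0x7f blk=31 s=3: VC-HIT | VC [11, 15, 23]
  [11] addr=0x5c blk=23 s=3: VC-HIT | VC [11, 15, 31]
  [12] addr=0x2c blk=11 s=3: VC-HIT | VC [23, 15, 31]
  [13] addr=0x7c blk=31 s=3: VC-HIT | VC [23, 15, 11]
  [14] addr=0x5c blk=23 s=3: VC-HIT | VC [31, 15, 11]

VC = [31, 15, 11]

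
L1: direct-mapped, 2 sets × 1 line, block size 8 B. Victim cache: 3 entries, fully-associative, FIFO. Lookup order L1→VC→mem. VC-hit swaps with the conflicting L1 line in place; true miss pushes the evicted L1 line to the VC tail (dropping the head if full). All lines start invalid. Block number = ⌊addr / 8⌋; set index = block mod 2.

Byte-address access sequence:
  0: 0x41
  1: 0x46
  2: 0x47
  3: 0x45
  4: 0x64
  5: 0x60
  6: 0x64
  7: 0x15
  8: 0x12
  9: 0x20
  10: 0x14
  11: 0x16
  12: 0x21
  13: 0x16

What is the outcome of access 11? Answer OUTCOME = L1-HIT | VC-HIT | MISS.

OUTCOME = L1-HIT

#0 0x41→b8/s0 MISS; vc=[]
#1 0x46→b8/s0 L1-HIT; vc=[]
#2 0x47→b8/s0 L1-HIT; vc=[]
#3 0x45→b8/s0 L1-HIT; vc=[]
#4 0x64→b12/s0 MISS; vc=[8]
#5 0x60→b12/s0 L1-HIT; vc=[8]
#6 0x64→b12/s0 L1-HIT; vc=[8]
#7 0x15→b2/s0 MISS; vc=[8,12]
#8 0x12→b2/s0 L1-HIT; vc=[8,12]
#9 0x20→b4/s0 MISS; vc=[8,12,2]
#10 0x14→b2/s0 VC-HIT; vc=[8,12,4]
#11 0x16→b2/s0 L1-HIT; vc=[8,12,4]
#12 0x21→b4/s0 VC-HIT; vc=[8,12,2]
#13 0x16→b2/s0 VC-HIT; vc=[8,12,4]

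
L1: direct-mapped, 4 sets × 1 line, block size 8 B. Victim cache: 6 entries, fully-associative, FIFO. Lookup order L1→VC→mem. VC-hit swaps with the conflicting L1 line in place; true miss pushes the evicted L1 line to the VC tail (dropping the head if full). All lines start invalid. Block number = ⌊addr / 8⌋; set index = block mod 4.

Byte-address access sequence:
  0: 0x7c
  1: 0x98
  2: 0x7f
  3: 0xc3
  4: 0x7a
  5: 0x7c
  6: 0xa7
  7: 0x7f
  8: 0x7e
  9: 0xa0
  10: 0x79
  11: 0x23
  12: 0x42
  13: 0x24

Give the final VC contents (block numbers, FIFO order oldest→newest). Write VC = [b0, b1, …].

VC = [19, 24, 20, 8]

#0 0x7c→b15/s3 MISS; vc=[]
#1 0x98→b19/s3 MISS; vc=[15]
#2 0x7f→b15/s3 VC-HIT; vc=[19]
#3 0xc3→b24/s0 MISS; vc=[19]
#4 0x7a→b15/s3 L1-HIT; vc=[19]
#5 0x7c→b15/s3 L1-HIT; vc=[19]
#6 0xa7→b20/s0 MISS; vc=[19,24]
#7 0x7f→b15/s3 L1-HIT; vc=[19,24]
#8 0x7e→b15/s3 L1-HIT; vc=[19,24]
#9 0xa0→b20/s0 L1-HIT; vc=[19,24]
#10 0x79→b15/s3 L1-HIT; vc=[19,24]
#11 0x23→b4/s0 MISS; vc=[19,24,20]
#12 0x42→b8/s0 MISS; vc=[19,24,20,4]
#13 0x24→b4/s0 VC-HIT; vc=[19,24,20,8]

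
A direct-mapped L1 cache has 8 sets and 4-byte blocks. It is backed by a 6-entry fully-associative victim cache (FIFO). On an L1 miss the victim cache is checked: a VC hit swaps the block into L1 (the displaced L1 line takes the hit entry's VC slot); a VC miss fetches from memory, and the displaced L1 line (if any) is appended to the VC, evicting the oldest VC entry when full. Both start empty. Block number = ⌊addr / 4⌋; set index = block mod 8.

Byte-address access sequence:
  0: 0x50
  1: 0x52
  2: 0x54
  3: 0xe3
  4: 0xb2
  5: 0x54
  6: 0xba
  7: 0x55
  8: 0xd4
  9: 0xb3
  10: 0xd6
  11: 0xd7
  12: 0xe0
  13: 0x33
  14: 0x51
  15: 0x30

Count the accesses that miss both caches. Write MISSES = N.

MISSES = 7

0: 0x50 (blk 20, set 4) → MISS  vc=[]
1: 0x52 (blk 20, set 4) → L1-HIT  vc=[]
2: 0x54 (blk 21, set 5) → MISS  vc=[]
3: 0xe3 (blk 56, set 0) → MISS  vc=[]
4: 0xb2 (blk 44, set 4) → MISS  vc=[20]
5: 0x54 (blk 21, set 5) → L1-HIT  vc=[20]
6: 0xba (blk 46, set 6) → MISS  vc=[20]
7: 0x55 (blk 21, set 5) → L1-HIT  vc=[20]
8: 0xd4 (blk 53, set 5) → MISS  vc=[20, 21]
9: 0xb3 (blk 44, set 4) → L1-HIT  vc=[20, 21]
10: 0xd6 (blk 53, set 5) → L1-HIT  vc=[20, 21]
11: 0xd7 (blk 53, set 5) → L1-HIT  vc=[20, 21]
12: 0xe0 (blk 56, set 0) → L1-HIT  vc=[20, 21]
13: 0x33 (blk 12, set 4) → MISS  vc=[20, 21, 44]
14: 0x51 (blk 20, set 4) → VC-HIT  vc=[12, 21, 44]
15: 0x30 (blk 12, set 4) → VC-HIT  vc=[20, 21, 44]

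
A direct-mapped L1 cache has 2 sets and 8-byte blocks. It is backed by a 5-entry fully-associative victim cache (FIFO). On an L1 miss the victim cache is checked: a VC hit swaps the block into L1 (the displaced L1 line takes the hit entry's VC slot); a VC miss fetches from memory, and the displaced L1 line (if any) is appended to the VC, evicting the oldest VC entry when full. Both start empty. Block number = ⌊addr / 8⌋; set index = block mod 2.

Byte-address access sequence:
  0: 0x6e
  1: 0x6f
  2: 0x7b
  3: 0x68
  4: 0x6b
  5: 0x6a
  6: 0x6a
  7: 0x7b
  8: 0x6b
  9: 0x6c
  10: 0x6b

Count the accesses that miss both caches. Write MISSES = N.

#0 0x6e→b13/s1 MISS; vc=[]
#1 0x6f→b13/s1 L1-HIT; vc=[]
#2 0x7b→b15/s1 MISS; vc=[13]
#3 0x68→b13/s1 VC-HIT; vc=[15]
#4 0x6b→b13/s1 L1-HIT; vc=[15]
#5 0x6a→b13/s1 L1-HIT; vc=[15]
#6 0x6a→b13/s1 L1-HIT; vc=[15]
#7 0x7b→b15/s1 VC-HIT; vc=[13]
#8 0x6b→b13/s1 VC-HIT; vc=[15]
#9 0x6c→b13/s1 L1-HIT; vc=[15]
#10 0x6b→b13/s1 L1-HIT; vc=[15]

MISSES = 2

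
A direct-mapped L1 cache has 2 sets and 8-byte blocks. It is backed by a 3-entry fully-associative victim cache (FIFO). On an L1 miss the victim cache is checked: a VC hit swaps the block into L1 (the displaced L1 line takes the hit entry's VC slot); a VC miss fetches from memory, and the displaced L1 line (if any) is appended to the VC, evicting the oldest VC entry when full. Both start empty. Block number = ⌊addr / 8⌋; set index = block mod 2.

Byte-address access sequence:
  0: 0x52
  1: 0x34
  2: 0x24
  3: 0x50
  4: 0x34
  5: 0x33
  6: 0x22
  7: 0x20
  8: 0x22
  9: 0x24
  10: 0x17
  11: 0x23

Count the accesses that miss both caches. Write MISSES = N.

MISSES = 4

#0 0x52→b10/s0 MISS; vc=[]
#1 0x34→b6/s0 MISS; vc=[10]
#2 0x24→b4/s0 MISS; vc=[10,6]
#3 0x50→b10/s0 VC-HIT; vc=[4,6]
#4 0x34→b6/s0 VC-HIT; vc=[4,10]
#5 0x33→b6/s0 L1-HIT; vc=[4,10]
#6 0x22→b4/s0 VC-HIT; vc=[6,10]
#7 0x20→b4/s0 L1-HIT; vc=[6,10]
#8 0x22→b4/s0 L1-HIT; vc=[6,10]
#9 0x24→b4/s0 L1-HIT; vc=[6,10]
#10 0x17→b2/s0 MISS; vc=[6,10,4]
#11 0x23→b4/s0 VC-HIT; vc=[6,10,2]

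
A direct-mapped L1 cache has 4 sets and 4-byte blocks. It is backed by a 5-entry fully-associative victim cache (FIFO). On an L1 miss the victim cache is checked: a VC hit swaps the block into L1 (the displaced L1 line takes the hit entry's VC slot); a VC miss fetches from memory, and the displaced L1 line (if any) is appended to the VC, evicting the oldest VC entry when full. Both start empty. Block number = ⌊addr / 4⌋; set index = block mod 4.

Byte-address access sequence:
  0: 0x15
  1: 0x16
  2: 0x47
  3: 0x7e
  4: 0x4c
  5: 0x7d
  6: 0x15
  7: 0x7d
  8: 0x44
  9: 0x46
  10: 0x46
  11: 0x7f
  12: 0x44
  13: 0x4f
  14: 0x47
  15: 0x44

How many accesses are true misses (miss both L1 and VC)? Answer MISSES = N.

0: 0x15 (blk 5, set 1) → MISS  vc=[]
1: 0x16 (blk 5, set 1) → L1-HIT  vc=[]
2: 0x47 (blk 17, set 1) → MISS  vc=[5]
3: 0x7e (blk 31, set 3) → MISS  vc=[5]
4: 0x4c (blk 19, set 3) → MISS  vc=[5, 31]
5: 0x7d (blk 31, set 3) → VC-HIT  vc=[5, 19]
6: 0x15 (blk 5, set 1) → VC-HIT  vc=[17, 19]
7: 0x7d (blk 31, set 3) → L1-HIT  vc=[17, 19]
8: 0x44 (blk 17, set 1) → VC-HIT  vc=[5, 19]
9: 0x46 (blk 17, set 1) → L1-HIT  vc=[5, 19]
10: 0x46 (blk 17, set 1) → L1-HIT  vc=[5, 19]
11: 0x7f (blk 31, set 3) → L1-HIT  vc=[5, 19]
12: 0x44 (blk 17, set 1) → L1-HIT  vc=[5, 19]
13: 0x4f (blk 19, set 3) → VC-HIT  vc=[5, 31]
14: 0x47 (blk 17, set 1) → L1-HIT  vc=[5, 31]
15: 0x44 (blk 17, set 1) → L1-HIT  vc=[5, 31]

MISSES = 4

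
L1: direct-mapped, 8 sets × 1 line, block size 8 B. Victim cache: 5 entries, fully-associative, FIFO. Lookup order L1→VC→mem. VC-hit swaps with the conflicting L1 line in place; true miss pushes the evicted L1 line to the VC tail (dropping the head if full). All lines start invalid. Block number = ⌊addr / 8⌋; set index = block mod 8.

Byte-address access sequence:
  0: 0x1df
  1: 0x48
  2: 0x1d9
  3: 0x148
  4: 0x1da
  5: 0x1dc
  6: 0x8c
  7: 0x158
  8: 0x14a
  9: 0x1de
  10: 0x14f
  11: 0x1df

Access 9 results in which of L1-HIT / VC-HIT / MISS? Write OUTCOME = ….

OUTCOME = VC-HIT

  [0] addr=0x1df blk=59 s=3: MISS | VC []
  [1] addr=0x48 blk=9 s=1: MISS | VC []
  [2] addr=0x1d9 blk=59 s=3: L1-HIT | VC []
  [3] addr=0x148 blk=41 s=1: MISS | VC [9]
  [4] addr=0x1da blk=59 s=3: L1-HIT | VC [9]
  [5] addr=0x1dc blk=59 s=3: L1-HIT | VC [9]
  [6] addr=0x8c blk=17 s=1: MISS | VC [9, 41]
  [7] addr=0x158 blk=43 s=3: MISS | VC [9, 41, 59]
  [8] addr=0x14a blk=41 s=1: VC-HIT | VC [9, 17, 59]
  [9] addr=0x1de blk=59 s=3: VC-HIT | VC [9, 17, 43]
  [10] addr=0x14f blk=41 s=1: L1-HIT | VC [9, 17, 43]
  [11] addr=0x1df blk=59 s=3: L1-HIT | VC [9, 17, 43]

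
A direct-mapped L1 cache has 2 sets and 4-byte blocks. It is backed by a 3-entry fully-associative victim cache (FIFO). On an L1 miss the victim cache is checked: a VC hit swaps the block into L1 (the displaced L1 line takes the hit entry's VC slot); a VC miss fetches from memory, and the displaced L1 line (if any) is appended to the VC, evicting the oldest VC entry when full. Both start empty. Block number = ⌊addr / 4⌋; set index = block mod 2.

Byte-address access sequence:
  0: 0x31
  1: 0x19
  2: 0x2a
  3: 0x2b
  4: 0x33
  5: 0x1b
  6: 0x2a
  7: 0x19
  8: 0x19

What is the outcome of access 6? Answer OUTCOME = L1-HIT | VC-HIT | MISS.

OUTCOME = VC-HIT

#0 0x31→b12/s0 MISS; vc=[]
#1 0x19→b6/s0 MISS; vc=[12]
#2 0x2a→b10/s0 MISS; vc=[12,6]
#3 0x2b→b10/s0 L1-HIT; vc=[12,6]
#4 0x33→b12/s0 VC-HIT; vc=[10,6]
#5 0x1b→b6/s0 VC-HIT; vc=[10,12]
#6 0x2a→b10/s0 VC-HIT; vc=[6,12]
#7 0x19→b6/s0 VC-HIT; vc=[10,12]
#8 0x19→b6/s0 L1-HIT; vc=[10,12]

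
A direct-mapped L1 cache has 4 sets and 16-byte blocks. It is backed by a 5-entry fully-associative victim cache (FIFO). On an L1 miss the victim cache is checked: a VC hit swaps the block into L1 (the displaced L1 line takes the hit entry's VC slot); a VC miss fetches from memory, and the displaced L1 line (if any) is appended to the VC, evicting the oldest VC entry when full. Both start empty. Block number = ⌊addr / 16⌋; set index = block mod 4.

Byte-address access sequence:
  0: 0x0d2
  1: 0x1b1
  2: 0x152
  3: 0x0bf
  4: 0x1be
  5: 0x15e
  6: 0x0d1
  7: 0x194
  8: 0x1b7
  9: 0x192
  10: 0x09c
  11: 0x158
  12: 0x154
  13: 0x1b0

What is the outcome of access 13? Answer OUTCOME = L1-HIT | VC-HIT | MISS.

#0 0xd2→b13/s1 MISS; vc=[]
#1 0x1b1→b27/s3 MISS; vc=[]
#2 0x152→b21/s1 MISS; vc=[13]
#3 0xbf→b11/s3 MISS; vc=[13,27]
#4 0x1be→b27/s3 VC-HIT; vc=[13,11]
#5 0x15e→b21/s1 L1-HIT; vc=[13,11]
#6 0xd1→b13/s1 VC-HIT; vc=[21,11]
#7 0x194→b25/s1 MISS; vc=[21,11,13]
#8 0x1b7→b27/s3 L1-HIT; vc=[21,11,13]
#9 0x192→b25/s1 L1-HIT; vc=[21,11,13]
#10 0x9c→b9/s1 MISS; vc=[21,11,13,25]
#11 0x158→b21/s1 VC-HIT; vc=[9,11,13,25]
#12 0x154→b21/s1 L1-HIT; vc=[9,11,13,25]
#13 0x1b0→b27/s3 L1-HIT; vc=[9,11,13,25]

OUTCOME = L1-HIT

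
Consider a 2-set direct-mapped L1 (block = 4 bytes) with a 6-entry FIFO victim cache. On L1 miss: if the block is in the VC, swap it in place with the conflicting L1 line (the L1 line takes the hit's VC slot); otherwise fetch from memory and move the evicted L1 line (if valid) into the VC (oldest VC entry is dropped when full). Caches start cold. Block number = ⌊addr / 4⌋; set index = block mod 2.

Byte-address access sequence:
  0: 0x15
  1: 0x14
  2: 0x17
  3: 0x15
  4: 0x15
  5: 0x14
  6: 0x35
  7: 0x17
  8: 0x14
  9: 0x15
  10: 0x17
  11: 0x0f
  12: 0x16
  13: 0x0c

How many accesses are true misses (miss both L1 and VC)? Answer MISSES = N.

MISSES = 3

0: 0x15 (blk 5, set 1) → MISS  vc=[]
1: 0x14 (blk 5, set 1) → L1-HIT  vc=[]
2: 0x17 (blk 5, set 1) → L1-HIT  vc=[]
3: 0x15 (blk 5, set 1) → L1-HIT  vc=[]
4: 0x15 (blk 5, set 1) → L1-HIT  vc=[]
5: 0x14 (blk 5, set 1) → L1-HIT  vc=[]
6: 0x35 (blk 13, set 1) → MISS  vc=[5]
7: 0x17 (blk 5, set 1) → VC-HIT  vc=[13]
8: 0x14 (blk 5, set 1) → L1-HIT  vc=[13]
9: 0x15 (blk 5, set 1) → L1-HIT  vc=[13]
10: 0x17 (blk 5, set 1) → L1-HIT  vc=[13]
11: 0xf (blk 3, set 1) → MISS  vc=[13, 5]
12: 0x16 (blk 5, set 1) → VC-HIT  vc=[13, 3]
13: 0xc (blk 3, set 1) → VC-HIT  vc=[13, 5]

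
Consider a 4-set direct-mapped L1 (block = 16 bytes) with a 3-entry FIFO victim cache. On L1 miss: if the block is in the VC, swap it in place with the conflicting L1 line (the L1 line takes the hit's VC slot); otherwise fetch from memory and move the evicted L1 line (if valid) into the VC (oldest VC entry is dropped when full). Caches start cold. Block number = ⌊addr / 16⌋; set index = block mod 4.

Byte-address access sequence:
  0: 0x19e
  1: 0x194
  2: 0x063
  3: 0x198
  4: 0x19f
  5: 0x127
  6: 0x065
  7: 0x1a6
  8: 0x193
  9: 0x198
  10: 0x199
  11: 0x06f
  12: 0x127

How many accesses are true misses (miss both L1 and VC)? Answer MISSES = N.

MISSES = 4

  [0] addr=0x19e blk=25 s=1: MISS | VC []
  [1] addr=0x194 blk=25 s=1: L1-HIT | VC []
  [2] addr=0x63 blk=6 s=2: MISS | VC []
  [3] addr=0x198 blk=25 s=1: L1-HIT | VC []
  [4] addr=0x19f blk=25 s=1: L1-HIT | VC []
  [5] addr=0x127 blk=18 s=2: MISS | VC [6]
  [6] addr=0x65 blk=6 s=2: VC-HIT | VC [18]
  [7] addr=0x1a6 blk=26 s=2: MISS | VC [18, 6]
  [8] addr=0x193 blk=25 s=1: L1-HIT | VC [18, 6]
  [9] addr=0x198 blk=25 s=1: L1-HIT | VC [18, 6]
  [10] addr=0x199 blk=25 s=1: L1-HIT | VC [18, 6]
  [11] addr=0x6f blk=6 s=2: VC-HIT | VC [18, 26]
  [12] addr=0x127 blk=18 s=2: VC-HIT | VC [6, 26]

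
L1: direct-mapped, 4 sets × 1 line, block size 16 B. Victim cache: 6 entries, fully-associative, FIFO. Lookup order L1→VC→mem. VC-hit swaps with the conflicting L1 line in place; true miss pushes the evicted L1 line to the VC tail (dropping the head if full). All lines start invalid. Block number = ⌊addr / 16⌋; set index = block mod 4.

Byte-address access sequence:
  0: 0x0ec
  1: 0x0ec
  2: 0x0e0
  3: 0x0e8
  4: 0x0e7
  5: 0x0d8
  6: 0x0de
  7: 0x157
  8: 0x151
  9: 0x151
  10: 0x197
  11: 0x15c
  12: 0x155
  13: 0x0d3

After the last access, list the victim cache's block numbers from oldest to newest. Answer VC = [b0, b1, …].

VC = [21, 25]

  [0] addr=0xec blk=14 s=2: MISS | VC []
  [1] addr=0xec blk=14 s=2: L1-HIT | VC []
  [2] addr=0xe0 blk=14 s=2: L1-HIT | VC []
  [3] addr=0xe8 blk=14 s=2: L1-HIT | VC []
  [4] addr=0xe7 blk=14 s=2: L1-HIT | VC []
  [5] addr=0xd8 blk=13 s=1: MISS | VC []
  [6] addr=0xde blk=13 s=1: L1-HIT | VC []
  [7] addr=0x157 blk=21 s=1: MISS | VC [13]
  [8] addr=0x151 blk=21 s=1: L1-HIT | VC [13]
  [9] addr=0x151 blk=21 s=1: L1-HIT | VC [13]
  [10] addr=0x197 blk=25 s=1: MISS | VC [13, 21]
  [11] addr=0x15c blk=21 s=1: VC-HIT | VC [13, 25]
  [12] addr=0x155 blk=21 s=1: L1-HIT | VC [13, 25]
  [13] addr=0xd3 blk=13 s=1: VC-HIT | VC [21, 25]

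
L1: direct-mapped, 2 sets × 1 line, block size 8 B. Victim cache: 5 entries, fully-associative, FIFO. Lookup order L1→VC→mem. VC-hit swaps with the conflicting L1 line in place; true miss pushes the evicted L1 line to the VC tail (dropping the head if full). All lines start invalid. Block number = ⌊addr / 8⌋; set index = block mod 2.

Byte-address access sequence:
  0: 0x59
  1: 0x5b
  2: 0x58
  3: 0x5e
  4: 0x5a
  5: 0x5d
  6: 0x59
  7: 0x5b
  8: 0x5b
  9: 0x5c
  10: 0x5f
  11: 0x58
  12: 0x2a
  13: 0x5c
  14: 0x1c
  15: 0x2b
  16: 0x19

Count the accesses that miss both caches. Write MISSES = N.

MISSES = 3

0: 0x59 (blk 11, set 1) → MISS  vc=[]
1: 0x5b (blk 11, set 1) → L1-HIT  vc=[]
2: 0x58 (blk 11, set 1) → L1-HIT  vc=[]
3: 0x5e (blk 11, set 1) → L1-HIT  vc=[]
4: 0x5a (blk 11, set 1) → L1-HIT  vc=[]
5: 0x5d (blk 11, set 1) → L1-HIT  vc=[]
6: 0x59 (blk 11, set 1) → L1-HIT  vc=[]
7: 0x5b (blk 11, set 1) → L1-HIT  vc=[]
8: 0x5b (blk 11, set 1) → L1-HIT  vc=[]
9: 0x5c (blk 11, set 1) → L1-HIT  vc=[]
10: 0x5f (blk 11, set 1) → L1-HIT  vc=[]
11: 0x58 (blk 11, set 1) → L1-HIT  vc=[]
12: 0x2a (blk 5, set 1) → MISS  vc=[11]
13: 0x5c (blk 11, set 1) → VC-HIT  vc=[5]
14: 0x1c (blk 3, set 1) → MISS  vc=[5, 11]
15: 0x2b (blk 5, set 1) → VC-HIT  vc=[3, 11]
16: 0x19 (blk 3, set 1) → VC-HIT  vc=[5, 11]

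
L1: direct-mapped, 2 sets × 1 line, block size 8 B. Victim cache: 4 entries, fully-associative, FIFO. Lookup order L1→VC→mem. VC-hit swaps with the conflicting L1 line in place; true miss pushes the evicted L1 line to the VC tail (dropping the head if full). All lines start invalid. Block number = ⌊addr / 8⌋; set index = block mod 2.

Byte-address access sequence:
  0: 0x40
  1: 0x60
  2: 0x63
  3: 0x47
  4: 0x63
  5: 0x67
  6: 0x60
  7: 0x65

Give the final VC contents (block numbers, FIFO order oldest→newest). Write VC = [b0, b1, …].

VC = [8]

0: 0x40 (blk 8, set 0) → MISS  vc=[]
1: 0x60 (blk 12, set 0) → MISS  vc=[8]
2: 0x63 (blk 12, set 0) → L1-HIT  vc=[8]
3: 0x47 (blk 8, set 0) → VC-HIT  vc=[12]
4: 0x63 (blk 12, set 0) → VC-HIT  vc=[8]
5: 0x67 (blk 12, set 0) → L1-HIT  vc=[8]
6: 0x60 (blk 12, set 0) → L1-HIT  vc=[8]
7: 0x65 (blk 12, set 0) → L1-HIT  vc=[8]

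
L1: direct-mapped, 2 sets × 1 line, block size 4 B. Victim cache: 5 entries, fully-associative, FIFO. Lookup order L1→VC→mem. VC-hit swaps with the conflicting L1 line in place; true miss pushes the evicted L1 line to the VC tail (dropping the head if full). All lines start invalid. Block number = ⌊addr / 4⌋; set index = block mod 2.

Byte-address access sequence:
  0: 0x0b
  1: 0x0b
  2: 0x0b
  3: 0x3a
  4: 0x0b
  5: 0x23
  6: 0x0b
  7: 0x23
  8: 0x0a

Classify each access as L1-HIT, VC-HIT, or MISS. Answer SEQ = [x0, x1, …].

SEQ = [MISS, L1-HIT, L1-HIT, MISS, VC-HIT, MISS, VC-HIT, VC-HIT, VC-HIT]

#0 0xb→b2/s0 MISS; vc=[]
#1 0xb→b2/s0 L1-HIT; vc=[]
#2 0xb→b2/s0 L1-HIT; vc=[]
#3 0x3a→b14/s0 MISS; vc=[2]
#4 0xb→b2/s0 VC-HIT; vc=[14]
#5 0x23→b8/s0 MISS; vc=[14,2]
#6 0xb→b2/s0 VC-HIT; vc=[14,8]
#7 0x23→b8/s0 VC-HIT; vc=[14,2]
#8 0xa→b2/s0 VC-HIT; vc=[14,8]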